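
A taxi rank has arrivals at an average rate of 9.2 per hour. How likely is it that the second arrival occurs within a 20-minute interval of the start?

Over the interval, μ = 9.2 × 1/3 ≈ 3.06667 (a 20-minute interval = 1/3 hours).
The second arrival falls in the interval iff at least 2 events occur there: P(S_2 ≤ t) = P(N ≥ 2) = 1 − P(N ≤ 1) ≈ 0.8106.

0.8106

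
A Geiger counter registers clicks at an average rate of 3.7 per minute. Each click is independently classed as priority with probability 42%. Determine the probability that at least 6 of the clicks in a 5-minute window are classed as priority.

Thinning: the clicks that are classed as priority themselves form a Poisson process with rate 0.42 × 3.7 = 1.554 per minute.
Over the interval, μ = 1.554 × 5 = 7.77 (a 5-minute window = 5 minutes).
P(N ≥ 6) = 1 − P(N ≤ 5) ≈ 0.7868.

0.7868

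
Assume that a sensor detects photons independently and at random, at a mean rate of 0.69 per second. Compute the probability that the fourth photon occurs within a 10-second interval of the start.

0.9129

Over the interval, μ = 0.69 × 10 = 6.9 (a 10-second interval = 10 seconds).
The fourth arrival falls in the interval iff at least 4 events occur there: P(S_4 ≤ t) = P(N ≥ 4) = 1 − P(N ≤ 3) ≈ 0.9129.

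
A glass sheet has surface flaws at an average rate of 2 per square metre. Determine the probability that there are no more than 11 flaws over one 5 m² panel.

Over the interval, μ = 2 × 5 = 10 (a 5 m² panel = 5 square metres).
P(N ≤ 11) = Σ_{j=0}^{11} e^(−μ) μ^j/j! ≈ 0.6968.

0.6968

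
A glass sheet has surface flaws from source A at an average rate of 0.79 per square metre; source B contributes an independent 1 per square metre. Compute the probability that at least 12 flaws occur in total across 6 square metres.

Independent Poisson processes superpose: combined rate λ = 0.79 + 1 = 1.79 per square metre.
Over the interval, μ = 1.79 × 6 = 10.74 (6 square metres).
P(N ≥ 12) = 1 − P(N ≤ 11) ≈ 0.3897.

0.3897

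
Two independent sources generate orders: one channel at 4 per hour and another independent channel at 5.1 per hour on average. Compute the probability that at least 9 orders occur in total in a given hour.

0.5574

Independent Poisson processes superpose: combined rate λ = 4 + 5.1 = 9.1 per hour.
So μ = 9.1.
P(N ≥ 9) = 1 − P(N ≤ 8) ≈ 0.5574.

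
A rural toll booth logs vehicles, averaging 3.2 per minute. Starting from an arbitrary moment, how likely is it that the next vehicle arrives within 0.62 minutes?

0.8625

Inter-arrival times are exponential with rate λ = 3.2 per minute.
P(T ≤ 0.62) = 1 − e^(−λt) = 1 − e^(−3.2 × 0.62) = 1 − e^(−1.984) ≈ 0.8625.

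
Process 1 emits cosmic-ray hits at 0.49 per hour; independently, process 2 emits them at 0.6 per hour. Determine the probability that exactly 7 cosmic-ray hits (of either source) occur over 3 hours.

Independent Poisson processes superpose: combined rate λ = 0.49 + 0.6 = 1.09 per hour.
Over the interval, μ = 1.09 × 3 = 3.27 (3 hours).
P(N = 7) = e^(−3.27) · 3.27^7/7! ≈ 0.0301.

0.0301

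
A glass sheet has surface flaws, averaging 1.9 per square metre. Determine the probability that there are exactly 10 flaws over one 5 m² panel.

Over the interval, μ = 1.9 × 5 = 9.5 (a 5 m² panel = 5 square metres).
P(N = 10) = e^(−μ) μ^10/10! = e^(−9.5) · 9.5^10/3628800 ≈ 0.1235.

0.1235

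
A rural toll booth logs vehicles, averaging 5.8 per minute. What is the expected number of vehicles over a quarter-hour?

E[N] = λt = 5.8 × 15 = 87 (a quarter-hour = 15 minutes).

87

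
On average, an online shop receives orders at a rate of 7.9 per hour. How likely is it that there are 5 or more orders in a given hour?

With mean μ = 7.9 per hour,
P(N ≥ 5) = 1 − P(N ≤ 4) = 1 − Σ_{j=0}^{4} e^(−μ) μ^j/j! ≈ 0.8945.

0.8945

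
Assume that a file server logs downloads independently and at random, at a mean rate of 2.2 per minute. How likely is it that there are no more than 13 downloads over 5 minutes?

Over the interval, μ = 2.2 × 5 = 11 (5 minutes).
P(N ≤ 13) = Σ_{j=0}^{13} e^(−μ) μ^j/j! ≈ 0.7813.

0.7813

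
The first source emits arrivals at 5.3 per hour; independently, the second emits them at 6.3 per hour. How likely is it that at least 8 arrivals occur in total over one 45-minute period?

0.6398

Independent Poisson processes superpose: combined rate λ = 5.3 + 6.3 = 11.6 per hour.
Over the interval, μ = 11.6 × 0.75 = 8.7 (a 45-minute period = 0.75 hours).
P(N ≥ 8) = 1 − P(N ≤ 7) ≈ 0.6398.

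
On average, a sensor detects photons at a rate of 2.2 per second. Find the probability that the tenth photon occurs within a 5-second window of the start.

0.6595

Over the interval, μ = 2.2 × 5 = 11 (a 5-second window = 5 seconds).
The tenth arrival falls in the interval iff at least 10 events occur there: P(S_10 ≤ t) = P(N ≥ 10) = 1 − P(N ≤ 9) ≈ 0.6595.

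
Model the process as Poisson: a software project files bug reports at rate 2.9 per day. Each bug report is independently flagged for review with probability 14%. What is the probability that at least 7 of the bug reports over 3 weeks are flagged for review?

Thinning: the bug reports that are flagged for review themselves form a Poisson process with rate 0.14 × 2.9 = 0.406 per day.
Over the interval, μ = 0.406 × 21 = 8.526 (3 weeks = 21 days).
P(N ≥ 7) = 1 − P(N ≤ 6) ≈ 0.7466.

0.7466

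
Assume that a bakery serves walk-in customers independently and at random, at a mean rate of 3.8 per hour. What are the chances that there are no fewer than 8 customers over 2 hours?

0.4900

Over the interval, μ = 3.8 × 2 = 7.6 (2 hours).
P(N ≥ 8) = 1 − P(N ≤ 7) = 1 − Σ_{j=0}^{7} e^(−μ) μ^j/j! ≈ 0.4900.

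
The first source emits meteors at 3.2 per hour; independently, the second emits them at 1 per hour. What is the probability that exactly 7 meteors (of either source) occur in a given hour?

Independent Poisson processes superpose: combined rate λ = 3.2 + 1 = 4.2 per hour.
So μ = 4.2.
P(N = 7) = e^(−4.2) · 4.2^7/7! ≈ 0.0686.

0.0686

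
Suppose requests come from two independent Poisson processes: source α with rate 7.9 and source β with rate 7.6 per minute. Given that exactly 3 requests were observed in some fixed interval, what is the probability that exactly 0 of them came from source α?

0.1179

Given the total, each event is independently from source α with probability p = λ_α/(λ_α+λ_β) = 7.9/15.5 ≈ 0.5097.
So K ~ Binomial(3, 7.9/15.5): P(K = 0) = C(3,0) · (7.9/15.5)^0 · (7.6/15.5)^3 ≈ 0.1179.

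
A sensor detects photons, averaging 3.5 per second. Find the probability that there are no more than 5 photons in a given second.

0.8576

With mean μ = 3.5 per second,
P(N ≤ 5) = Σ_{j=0}^{5} e^(−μ) μ^j/j! ≈ 0.8576.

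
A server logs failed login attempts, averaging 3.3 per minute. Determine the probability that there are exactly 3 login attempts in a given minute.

0.2209

With mean μ = 3.3 per minute,
P(N = 3) = e^(−μ) μ^3/3! = e^(−3.3) · 3.3^3/6 ≈ 0.2209.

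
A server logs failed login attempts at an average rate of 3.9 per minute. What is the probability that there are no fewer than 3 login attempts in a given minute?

With mean μ = 3.9 per minute,
P(N ≥ 3) = 1 − P(N ≤ 2) = 1 − Σ_{j=0}^{2} e^(−μ) μ^j/j! ≈ 0.7469.

0.7469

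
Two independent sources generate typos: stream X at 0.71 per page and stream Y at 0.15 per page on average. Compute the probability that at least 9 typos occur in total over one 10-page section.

0.4906

Independent Poisson processes superpose: combined rate λ = 0.71 + 0.15 = 0.86 per page.
Over the interval, μ = 0.86 × 10 = 8.6 (a 10-page section = 10 pages).
P(N ≥ 9) = 1 − P(N ≤ 8) ≈ 0.4906.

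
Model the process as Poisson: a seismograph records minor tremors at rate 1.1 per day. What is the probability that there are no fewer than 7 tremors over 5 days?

Over the interval, μ = 1.1 × 5 = 5.5 (5 days).
P(N ≥ 7) = 1 − P(N ≤ 6) = 1 − Σ_{j=0}^{6} e^(−μ) μ^j/j! ≈ 0.3140.

0.3140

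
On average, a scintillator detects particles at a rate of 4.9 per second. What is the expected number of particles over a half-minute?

E[N] = λt = 4.9 × 30 = 147 (a half-minute = 30 seconds).

147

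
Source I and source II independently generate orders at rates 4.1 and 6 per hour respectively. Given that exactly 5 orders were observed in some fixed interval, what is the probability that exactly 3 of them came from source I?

Given the total, each event is independently from source I with probability p = λ_I/(λ_I+λ_II) = 4.1/10.1 ≈ 0.4059.
So K ~ Binomial(5, 4.1/10.1): P(K = 3) = C(5,3) · (4.1/10.1)^3 · (6/10.1)^2 ≈ 0.2361.

0.2361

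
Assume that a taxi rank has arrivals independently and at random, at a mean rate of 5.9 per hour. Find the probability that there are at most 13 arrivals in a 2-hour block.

Over the interval, μ = 5.9 × 2 = 11.8 (a 2-hour block = 2 hours).
P(N ≤ 13) = Σ_{j=0}^{13} e^(−μ) μ^j/j! ≈ 0.7025.

0.7025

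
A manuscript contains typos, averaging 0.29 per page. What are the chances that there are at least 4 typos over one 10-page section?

Over the interval, μ = 0.29 × 10 = 2.9 (a 10-page section = 10 pages).
P(N ≥ 4) = 1 − P(N ≤ 3) = 1 − Σ_{j=0}^{3} e^(−μ) μ^j/j! ≈ 0.3304.

0.3304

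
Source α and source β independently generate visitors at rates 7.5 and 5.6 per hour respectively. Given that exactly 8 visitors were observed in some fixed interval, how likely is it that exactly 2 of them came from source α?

0.0560

Given the total, each event is independently from source α with probability p = λ_α/(λ_α+λ_β) = 7.5/13.1 ≈ 0.5725.
So K ~ Binomial(8, 7.5/13.1): P(K = 2) = C(8,2) · (7.5/13.1)^2 · (5.6/13.1)^6 ≈ 0.0560.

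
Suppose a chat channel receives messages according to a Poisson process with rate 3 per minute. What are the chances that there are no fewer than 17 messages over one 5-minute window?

Over the interval, μ = 3 × 5 = 15 (a 5-minute window = 5 minutes).
P(N ≥ 17) = 1 − P(N ≤ 16) = 1 − Σ_{j=0}^{16} e^(−μ) μ^j/j! ≈ 0.3359.

0.3359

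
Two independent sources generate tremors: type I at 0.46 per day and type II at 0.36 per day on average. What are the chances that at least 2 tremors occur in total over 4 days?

0.8390

Independent Poisson processes superpose: combined rate λ = 0.46 + 0.36 = 0.82 per day.
Over the interval, μ = 0.82 × 4 = 3.28 (4 days).
P(N ≥ 2) = 1 − P(N ≤ 1) ≈ 0.8390.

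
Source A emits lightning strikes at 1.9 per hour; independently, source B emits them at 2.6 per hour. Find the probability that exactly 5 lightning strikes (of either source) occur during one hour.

Independent Poisson processes superpose: combined rate λ = 1.9 + 2.6 = 4.5 per hour.
So μ = 4.5.
P(N = 5) = e^(−4.5) · 4.5^5/5! ≈ 0.1708.

0.1708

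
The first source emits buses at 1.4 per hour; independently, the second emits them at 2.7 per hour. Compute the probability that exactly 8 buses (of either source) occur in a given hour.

Independent Poisson processes superpose: combined rate λ = 1.4 + 2.7 = 4.1 per hour.
So μ = 4.1.
P(N = 8) = e^(−4.1) · 4.1^8/8! ≈ 0.0328.

0.0328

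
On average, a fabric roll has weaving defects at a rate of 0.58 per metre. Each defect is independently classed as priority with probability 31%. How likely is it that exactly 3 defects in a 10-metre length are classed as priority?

Thinning: the defects that are classed as priority themselves form a Poisson process with rate 0.31 × 0.58 = 0.1798 per metre.
Over the interval, μ = 0.1798 × 10 = 1.798 (a 10-metre length = 10 metres).
P(N = 3) = e^(−1.798) · 1.798^3/3! ≈ 0.1605.

0.1605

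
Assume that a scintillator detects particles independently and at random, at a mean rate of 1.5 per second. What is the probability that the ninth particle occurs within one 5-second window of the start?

0.3380

Over the interval, μ = 1.5 × 5 = 7.5 (a 5-second window = 5 seconds).
The ninth arrival falls in the interval iff at least 9 events occur there: P(S_9 ≤ t) = P(N ≥ 9) = 1 − P(N ≤ 8) ≈ 0.3380.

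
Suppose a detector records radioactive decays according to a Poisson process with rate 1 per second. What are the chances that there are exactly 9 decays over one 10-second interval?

0.1251

Over the interval, μ = 1 × 10 = 10 (a 10-second interval = 10 seconds).
P(N = 9) = e^(−μ) μ^9/9! = e^(−10) · 10^9/362880 ≈ 0.1251.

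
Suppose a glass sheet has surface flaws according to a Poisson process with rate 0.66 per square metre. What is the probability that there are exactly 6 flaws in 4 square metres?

0.0336

Over the interval, μ = 0.66 × 4 = 2.64 (4 square metres).
P(N = 6) = e^(−μ) μ^6/6! = e^(−2.64) · 2.64^6/720 ≈ 0.0336.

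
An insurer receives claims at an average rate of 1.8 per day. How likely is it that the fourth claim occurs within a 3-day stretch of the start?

Over the interval, μ = 1.8 × 3 = 5.4 (a 3-day stretch = 3 days).
The fourth arrival falls in the interval iff at least 4 events occur there: P(S_4 ≤ t) = P(N ≥ 4) = 1 − P(N ≤ 3) ≈ 0.7867.

0.7867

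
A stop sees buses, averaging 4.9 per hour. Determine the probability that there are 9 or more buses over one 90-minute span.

Over the interval, μ = 4.9 × 1.5 = 7.35 (a 90-minute span = 1.5 hours).
P(N ≥ 9) = 1 − P(N ≤ 8) = 1 − Σ_{j=0}^{8} e^(−μ) μ^j/j! ≈ 0.3175.

0.3175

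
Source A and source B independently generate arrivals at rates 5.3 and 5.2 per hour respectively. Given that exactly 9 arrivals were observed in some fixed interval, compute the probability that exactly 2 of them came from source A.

0.0670

Given the total, each event is independently from source A with probability p = λ_A/(λ_A+λ_B) = 5.3/10.5 ≈ 0.5048.
So K ~ Binomial(9, 5.3/10.5): P(K = 2) = C(9,2) · (5.3/10.5)^2 · (5.2/10.5)^7 ≈ 0.0670.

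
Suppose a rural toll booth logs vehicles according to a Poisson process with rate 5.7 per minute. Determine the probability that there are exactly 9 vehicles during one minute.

With mean μ = 5.7 per minute,
P(N = 9) = e^(−μ) μ^9/9! = e^(−5.7) · 5.7^9/362880 ≈ 0.0586.

0.0586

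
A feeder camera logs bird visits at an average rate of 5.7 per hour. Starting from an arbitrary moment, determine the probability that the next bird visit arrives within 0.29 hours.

Inter-arrival times are exponential with rate λ = 5.7 per hour.
P(T ≤ 0.29) = 1 − e^(−λt) = 1 − e^(−5.7 × 0.29) = 1 − e^(−1.653) ≈ 0.8085.

0.8085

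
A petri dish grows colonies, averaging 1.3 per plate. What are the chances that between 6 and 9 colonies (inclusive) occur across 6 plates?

Over the interval, μ = 1.3 × 6 = 7.8 (6 plates).
P(6 ≤ N ≤ 9) = Σ_{j=6}^{9} e^(−7.8) · 7.8^j/j! ≈ 0.5309.

0.5309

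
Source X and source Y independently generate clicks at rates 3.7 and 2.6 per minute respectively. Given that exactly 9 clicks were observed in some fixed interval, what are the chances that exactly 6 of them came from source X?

0.2423

Given the total, each event is independently from source X with probability p = λ_X/(λ_X+λ_Y) = 3.7/6.3 ≈ 0.5873.
So K ~ Binomial(9, 3.7/6.3): P(K = 6) = C(9,6) · (3.7/6.3)^6 · (2.6/6.3)^3 ≈ 0.2423.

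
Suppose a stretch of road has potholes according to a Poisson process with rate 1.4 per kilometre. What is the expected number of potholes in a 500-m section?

E[N] = λt = 1.4 × 0.5 = 0.7 (a 500-m section = 0.5 kilometres).

0.7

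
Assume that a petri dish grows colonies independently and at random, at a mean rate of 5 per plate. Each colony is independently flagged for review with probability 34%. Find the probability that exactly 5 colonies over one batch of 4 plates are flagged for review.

Thinning: the colonies that are flagged for review themselves form a Poisson process with rate 0.34 × 5 = 1.7 per plate.
Over the interval, μ = 1.7 × 4 = 6.8 (a batch of 4 plates = 4 plates).
P(N = 5) = e^(−6.8) · 6.8^5/5! ≈ 0.1349.

0.1349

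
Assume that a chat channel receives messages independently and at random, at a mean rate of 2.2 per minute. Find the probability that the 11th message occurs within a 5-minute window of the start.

Over the interval, μ = 2.2 × 5 = 11 (a 5-minute window = 5 minutes).
The 11th arrival falls in the interval iff at least 11 events occur there: P(S_11 ≤ t) = P(N ≥ 11) = 1 − P(N ≤ 10) ≈ 0.5401.

0.5401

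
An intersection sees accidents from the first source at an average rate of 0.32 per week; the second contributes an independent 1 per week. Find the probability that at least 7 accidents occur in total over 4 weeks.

0.2798

Independent Poisson processes superpose: combined rate λ = 0.32 + 1 = 1.32 per week.
Over the interval, μ = 1.32 × 4 = 5.28 (4 weeks).
P(N ≥ 7) = 1 − P(N ≤ 6) ≈ 0.2798.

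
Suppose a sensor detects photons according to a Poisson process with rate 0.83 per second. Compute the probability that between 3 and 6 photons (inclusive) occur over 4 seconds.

0.5923

Over the interval, μ = 0.83 × 4 = 3.32 (4 seconds).
P(3 ≤ N ≤ 6) = Σ_{j=3}^{6} e^(−3.32) · 3.32^j/j! ≈ 0.5923.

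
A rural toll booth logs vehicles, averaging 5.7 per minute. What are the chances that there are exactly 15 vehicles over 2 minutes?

0.0611

Over the interval, μ = 5.7 × 2 = 11.4 (2 minutes).
P(N = 15) = e^(−μ) μ^15/15! = e^(−11.4) · 11.4^15/1307674368000 ≈ 0.0611.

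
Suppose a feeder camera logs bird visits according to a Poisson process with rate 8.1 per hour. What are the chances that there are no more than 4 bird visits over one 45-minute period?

0.2751

Over the interval, μ = 8.1 × 0.75 = 6.075 (a 45-minute period = 0.75 hours).
P(N ≤ 4) = Σ_{j=0}^{4} e^(−μ) μ^j/j! ≈ 0.2751.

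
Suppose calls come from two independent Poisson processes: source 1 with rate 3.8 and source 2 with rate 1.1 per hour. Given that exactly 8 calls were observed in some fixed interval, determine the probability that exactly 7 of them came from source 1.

0.3030

Given the total, each event is independently from source 1 with probability p = λ_1/(λ_1+λ_2) = 3.8/4.9 ≈ 0.7755.
So K ~ Binomial(8, 3.8/4.9): P(K = 7) = C(8,7) · (3.8/4.9)^7 · (1.1/4.9)^1 ≈ 0.3030.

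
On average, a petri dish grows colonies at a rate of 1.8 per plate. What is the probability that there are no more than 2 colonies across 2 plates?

0.3027

Over the interval, μ = 1.8 × 2 = 3.6 (2 plates).
P(N ≤ 2) = Σ_{j=0}^{2} e^(−μ) μ^j/j! ≈ 0.3027.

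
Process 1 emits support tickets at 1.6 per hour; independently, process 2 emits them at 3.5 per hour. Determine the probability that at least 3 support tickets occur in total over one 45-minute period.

Independent Poisson processes superpose: combined rate λ = 1.6 + 3.5 = 5.1 per hour.
Over the interval, μ = 5.1 × 0.75 = 3.825 (a 45-minute period = 0.75 hours).
P(N ≥ 3) = 1 − P(N ≤ 2) ≈ 0.7351.

0.7351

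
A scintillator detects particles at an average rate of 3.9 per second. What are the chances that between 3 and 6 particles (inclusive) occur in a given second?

With mean μ = 3.9 per second,
P(3 ≤ N ≤ 6) = Σ_{j=3}^{6} e^(−3.9) · 3.9^j/j! ≈ 0.6464.

0.6464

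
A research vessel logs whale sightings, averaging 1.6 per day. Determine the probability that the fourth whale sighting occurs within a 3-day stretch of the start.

0.7058

Over the interval, μ = 1.6 × 3 = 4.8 (a 3-day stretch = 3 days).
The fourth arrival falls in the interval iff at least 4 events occur there: P(S_4 ≤ t) = P(N ≥ 4) = 1 − P(N ≤ 3) ≈ 0.7058.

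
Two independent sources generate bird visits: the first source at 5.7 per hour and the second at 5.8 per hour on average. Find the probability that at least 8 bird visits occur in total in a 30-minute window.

0.2224

Independent Poisson processes superpose: combined rate λ = 5.7 + 5.8 = 11.5 per hour.
Over the interval, μ = 11.5 × 0.5 = 5.75 (a 30-minute window = 0.5 hours).
P(N ≥ 8) = 1 − P(N ≤ 7) ≈ 0.2224.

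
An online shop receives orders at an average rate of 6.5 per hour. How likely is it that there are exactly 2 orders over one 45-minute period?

Over the interval, μ = 6.5 × 0.75 = 4.875 (a 45-minute period = 0.75 hours).
P(N = 2) = e^(−μ) μ^2/2! = e^(−4.875) · 4.875^2/2 ≈ 0.0907.

0.0907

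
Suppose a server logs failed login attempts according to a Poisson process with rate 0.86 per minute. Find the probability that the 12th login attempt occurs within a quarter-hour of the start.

0.6366

Over the interval, μ = 0.86 × 15 = 12.9 (a quarter-hour = 15 minutes).
The 12th arrival falls in the interval iff at least 12 events occur there: P(S_12 ≤ t) = P(N ≥ 12) = 1 − P(N ≤ 11) ≈ 0.6366.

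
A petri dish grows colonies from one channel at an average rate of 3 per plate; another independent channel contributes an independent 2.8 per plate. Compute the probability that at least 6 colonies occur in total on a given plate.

0.5217

Independent Poisson processes superpose: combined rate λ = 3 + 2.8 = 5.8 per plate.
So μ = 5.8.
P(N ≥ 6) = 1 − P(N ≤ 5) ≈ 0.5217.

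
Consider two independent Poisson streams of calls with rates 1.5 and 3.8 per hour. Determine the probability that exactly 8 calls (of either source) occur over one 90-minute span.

Independent Poisson processes superpose: combined rate λ = 1.5 + 3.8 = 5.3 per hour.
Over the interval, μ = 5.3 × 1.5 = 7.95 (a 90-minute span = 1.5 hours).
P(N = 8) = e^(−7.95) · 7.95^8/8! ≈ 0.1396.

0.1396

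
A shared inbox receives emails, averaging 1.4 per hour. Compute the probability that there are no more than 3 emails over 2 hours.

0.6919

Over the interval, μ = 1.4 × 2 = 2.8 (2 hours).
P(N ≤ 3) = Σ_{j=0}^{3} e^(−μ) μ^j/j! ≈ 0.6919.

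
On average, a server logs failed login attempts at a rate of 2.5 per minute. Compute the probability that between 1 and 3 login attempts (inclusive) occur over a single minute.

With mean μ = 2.5 per minute,
P(1 ≤ N ≤ 3) = Σ_{j=1}^{3} e^(−2.5) · 2.5^j/j! ≈ 0.6755.

0.6755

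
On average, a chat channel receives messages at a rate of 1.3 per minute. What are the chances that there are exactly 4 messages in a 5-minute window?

0.1118

Over the interval, μ = 1.3 × 5 = 6.5 (a 5-minute window = 5 minutes).
P(N = 4) = e^(−μ) μ^4/4! = e^(−6.5) · 6.5^4/24 ≈ 0.1118.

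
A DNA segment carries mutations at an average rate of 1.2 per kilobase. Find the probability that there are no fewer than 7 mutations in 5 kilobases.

Over the interval, μ = 1.2 × 5 = 6 (5 kilobases).
P(N ≥ 7) = 1 − P(N ≤ 6) = 1 − Σ_{j=0}^{6} e^(−μ) μ^j/j! ≈ 0.3937.

0.3937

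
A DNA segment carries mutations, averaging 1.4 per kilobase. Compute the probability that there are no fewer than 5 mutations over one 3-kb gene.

Over the interval, μ = 1.4 × 3 = 4.2 (a 3-kb gene = 3 kilobases).
P(N ≥ 5) = 1 − P(N ≤ 4) = 1 − Σ_{j=0}^{4} e^(−μ) μ^j/j! ≈ 0.4102.

0.4102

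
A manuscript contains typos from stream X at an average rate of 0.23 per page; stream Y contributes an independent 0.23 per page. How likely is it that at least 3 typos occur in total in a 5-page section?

0.4040

Independent Poisson processes superpose: combined rate λ = 0.23 + 0.23 = 0.46 per page.
Over the interval, μ = 0.46 × 5 = 2.3 (a 5-page section = 5 pages).
P(N ≥ 3) = 1 − P(N ≤ 2) ≈ 0.4040.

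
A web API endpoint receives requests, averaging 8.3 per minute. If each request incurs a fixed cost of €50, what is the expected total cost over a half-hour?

€12450

E[N] = 8.3 × 30 = 249 (a half-hour = 30 minutes); E[cost] = 249 × €50 = €12450.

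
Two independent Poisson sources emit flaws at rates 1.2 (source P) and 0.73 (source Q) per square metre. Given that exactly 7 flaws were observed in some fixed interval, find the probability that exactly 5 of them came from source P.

Given the total, each event is independently from source P with probability p = λ_P/(λ_P+λ_Q) = 1.2/1.93 ≈ 0.6218.
So K ~ Binomial(7, 1.2/1.93): P(K = 5) = C(7,5) · (1.2/1.93)^5 · (0.73/1.93)^2 ≈ 0.2792.

0.2792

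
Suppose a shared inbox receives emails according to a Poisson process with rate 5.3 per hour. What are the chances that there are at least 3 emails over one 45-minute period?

0.7582

Over the interval, μ = 5.3 × 0.75 = 3.975 (a 45-minute period = 0.75 hours).
P(N ≥ 3) = 1 − P(N ≤ 2) = 1 − Σ_{j=0}^{2} e^(−μ) μ^j/j! ≈ 0.7582.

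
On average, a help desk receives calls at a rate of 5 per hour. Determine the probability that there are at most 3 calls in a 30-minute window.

Over the interval, μ = 5 × 0.5 = 2.5 (a 30-minute window = 0.5 hours).
P(N ≤ 3) = Σ_{j=0}^{3} e^(−μ) μ^j/j! ≈ 0.7576.

0.7576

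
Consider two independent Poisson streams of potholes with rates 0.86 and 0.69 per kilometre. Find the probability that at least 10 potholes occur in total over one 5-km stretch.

0.2529

Independent Poisson processes superpose: combined rate λ = 0.86 + 0.69 = 1.55 per kilometre.
Over the interval, μ = 1.55 × 5 = 7.75 (a 5-km stretch = 5 kilometres).
P(N ≥ 10) = 1 − P(N ≤ 9) ≈ 0.2529.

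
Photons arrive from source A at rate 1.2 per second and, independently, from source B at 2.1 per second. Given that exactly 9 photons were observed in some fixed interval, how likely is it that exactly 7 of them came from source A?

Given the total, each event is independently from source A with probability p = λ_A/(λ_A+λ_B) = 1.2/3.3 ≈ 0.3636.
So K ~ Binomial(9, 1.2/3.3): P(K = 7) = C(9,7) · (1.2/3.3)^7 · (2.1/3.3)^2 ≈ 0.0123.

0.0123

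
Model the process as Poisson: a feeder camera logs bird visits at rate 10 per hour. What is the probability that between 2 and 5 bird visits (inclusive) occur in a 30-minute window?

Over the interval, μ = 10 × 0.5 = 5 (a 30-minute window = 0.5 hours).
P(2 ≤ N ≤ 5) = Σ_{j=2}^{5} e^(−5) · 5^j/j! ≈ 0.5755.

0.5755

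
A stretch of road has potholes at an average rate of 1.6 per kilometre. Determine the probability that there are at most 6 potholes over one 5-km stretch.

Over the interval, μ = 1.6 × 5 = 8 (a 5-km stretch = 5 kilometres).
P(N ≤ 6) = Σ_{j=0}^{6} e^(−μ) μ^j/j! ≈ 0.3134.

0.3134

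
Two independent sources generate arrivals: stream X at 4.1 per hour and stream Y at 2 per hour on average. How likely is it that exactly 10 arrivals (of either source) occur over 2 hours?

0.1013

Independent Poisson processes superpose: combined rate λ = 4.1 + 2 = 6.1 per hour.
Over the interval, μ = 6.1 × 2 = 12.2 (2 hours).
P(N = 10) = e^(−12.2) · 12.2^10/10! ≈ 0.1013.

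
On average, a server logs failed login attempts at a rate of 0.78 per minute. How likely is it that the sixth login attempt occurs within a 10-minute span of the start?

0.7897

Over the interval, μ = 0.78 × 10 = 7.8 (a 10-minute span = 10 minutes).
The sixth arrival falls in the interval iff at least 6 events occur there: P(S_6 ≤ t) = P(N ≥ 6) = 1 − P(N ≤ 5) ≈ 0.7897.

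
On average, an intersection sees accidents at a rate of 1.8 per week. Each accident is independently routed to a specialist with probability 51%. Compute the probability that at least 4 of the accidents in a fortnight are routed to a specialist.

Thinning: the accidents that are routed to a specialist themselves form a Poisson process with rate 0.51 × 1.8 = 0.918 per week.
Over the interval, μ = 0.918 × 2 = 1.836 (a fortnight = 2 weeks).
P(N ≥ 4) = 1 − P(N ≤ 3) ≈ 0.1146.

0.1146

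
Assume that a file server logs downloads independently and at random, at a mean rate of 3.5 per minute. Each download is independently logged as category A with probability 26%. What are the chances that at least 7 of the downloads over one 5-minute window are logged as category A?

0.1754

Thinning: the downloads that are logged as category A themselves form a Poisson process with rate 0.26 × 3.5 = 0.91 per minute.
Over the interval, μ = 0.91 × 5 = 4.55 (a 5-minute window = 5 minutes).
P(N ≥ 7) = 1 − P(N ≤ 6) ≈ 0.1754.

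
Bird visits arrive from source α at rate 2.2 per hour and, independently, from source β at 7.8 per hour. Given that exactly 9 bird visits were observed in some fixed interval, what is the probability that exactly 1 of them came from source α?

Given the total, each event is independently from source α with probability p = λ_α/(λ_α+λ_β) = 2.2/10 = 0.2200.
So K ~ Binomial(9, 2.2/10): P(K = 1) = C(9,1) · (2.2/10)^1 · (7.8/10)^8 ≈ 0.2713.

0.2713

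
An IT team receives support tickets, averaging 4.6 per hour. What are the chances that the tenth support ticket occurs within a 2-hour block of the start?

Over the interval, μ = 4.6 × 2 = 9.2 (a 2-hour block = 2 hours).
The tenth arrival falls in the interval iff at least 10 events occur there: P(S_10 ≤ t) = P(N ≥ 10) = 1 − P(N ≤ 9) ≈ 0.4389.

0.4389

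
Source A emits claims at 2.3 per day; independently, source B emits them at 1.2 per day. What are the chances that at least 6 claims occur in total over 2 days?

0.6993

Independent Poisson processes superpose: combined rate λ = 2.3 + 1.2 = 3.5 per day.
Over the interval, μ = 3.5 × 2 = 7 (2 days).
P(N ≥ 6) = 1 − P(N ≤ 5) ≈ 0.6993.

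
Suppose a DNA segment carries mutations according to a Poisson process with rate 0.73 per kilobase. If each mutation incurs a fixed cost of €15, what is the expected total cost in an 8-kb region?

€87.6

E[N] = 0.73 × 8 = 5.84 (an 8-kb region = 8 kilobases); E[cost] = 5.84 × €15 = €87.6.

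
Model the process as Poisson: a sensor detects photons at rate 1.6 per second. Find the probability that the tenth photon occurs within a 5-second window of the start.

0.2834

Over the interval, μ = 1.6 × 5 = 8 (a 5-second window = 5 seconds).
The tenth arrival falls in the interval iff at least 10 events occur there: P(S_10 ≤ t) = P(N ≥ 10) = 1 − P(N ≤ 9) ≈ 0.2834.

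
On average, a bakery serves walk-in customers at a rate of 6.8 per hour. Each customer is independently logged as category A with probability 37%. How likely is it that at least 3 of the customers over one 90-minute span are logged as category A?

0.7269

Thinning: the customers that are logged as category A themselves form a Poisson process with rate 0.37 × 6.8 = 2.516 per hour.
Over the interval, μ = 2.516 × 1.5 = 3.774 (a 90-minute span = 1.5 hours).
P(N ≥ 3) = 1 − P(N ≤ 2) ≈ 0.7269.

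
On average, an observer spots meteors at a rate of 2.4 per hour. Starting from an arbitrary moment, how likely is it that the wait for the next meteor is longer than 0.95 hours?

The wait for the next event is exponential with rate λ = 2.4 per hour.
P(T > 0.95) = e^(−λt) = e^(−2.4 × 0.95) = e^(−2.28) ≈ 0.1023.

0.1023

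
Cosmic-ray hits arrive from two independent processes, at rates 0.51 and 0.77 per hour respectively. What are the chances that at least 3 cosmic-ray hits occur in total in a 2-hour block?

Independent Poisson processes superpose: combined rate λ = 0.51 + 0.77 = 1.28 per hour.
Over the interval, μ = 1.28 × 2 = 2.56 (a 2-hour block = 2 hours).
P(N ≥ 3) = 1 − P(N ≤ 2) ≈ 0.4715.

0.4715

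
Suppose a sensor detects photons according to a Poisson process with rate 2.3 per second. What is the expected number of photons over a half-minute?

69

E[N] = λt = 2.3 × 30 = 69 (a half-minute = 30 seconds).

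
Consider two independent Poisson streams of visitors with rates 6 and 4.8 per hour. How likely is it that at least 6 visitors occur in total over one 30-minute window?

0.4539

Independent Poisson processes superpose: combined rate λ = 6 + 4.8 = 10.8 per hour.
Over the interval, μ = 10.8 × 0.5 = 5.4 (a 30-minute window = 0.5 hours).
P(N ≥ 6) = 1 − P(N ≤ 5) ≈ 0.4539.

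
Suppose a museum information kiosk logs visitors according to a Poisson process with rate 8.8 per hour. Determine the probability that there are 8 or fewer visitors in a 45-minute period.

0.7796

Over the interval, μ = 8.8 × 0.75 = 6.6 (a 45-minute period = 0.75 hours).
P(N ≤ 8) = Σ_{j=0}^{8} e^(−μ) μ^j/j! ≈ 0.7796.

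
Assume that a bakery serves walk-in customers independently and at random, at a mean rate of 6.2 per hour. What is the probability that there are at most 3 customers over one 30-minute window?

0.6248

Over the interval, μ = 6.2 × 0.5 = 3.1 (a 30-minute window = 0.5 hours).
P(N ≤ 3) = Σ_{j=0}^{3} e^(−μ) μ^j/j! ≈ 0.6248.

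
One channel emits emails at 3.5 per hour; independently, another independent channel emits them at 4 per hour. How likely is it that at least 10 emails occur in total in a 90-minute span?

Independent Poisson processes superpose: combined rate λ = 3.5 + 4 = 7.5 per hour.
Over the interval, μ = 7.5 × 1.5 = 11.25 (a 90-minute span = 1.5 hours).
P(N ≥ 10) = 1 − P(N ≤ 9) ≈ 0.6860.

0.6860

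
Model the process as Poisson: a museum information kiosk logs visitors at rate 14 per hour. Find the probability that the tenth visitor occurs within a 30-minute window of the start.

Over the interval, μ = 14 × 0.5 = 7 (a 30-minute window = 0.5 hours).
The tenth arrival falls in the interval iff at least 10 events occur there: P(S_10 ≤ t) = P(N ≥ 10) = 1 − P(N ≤ 9) ≈ 0.1695.

0.1695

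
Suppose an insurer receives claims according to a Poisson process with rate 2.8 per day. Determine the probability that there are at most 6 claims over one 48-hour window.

0.6703

Over the interval, μ = 2.8 × 2 = 5.6 (a 48-hour window = 2 days).
P(N ≤ 6) = Σ_{j=0}^{6} e^(−μ) μ^j/j! ≈ 0.6703.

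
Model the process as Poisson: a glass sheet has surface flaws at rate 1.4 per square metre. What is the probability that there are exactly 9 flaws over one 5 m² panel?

Over the interval, μ = 1.4 × 5 = 7 (a 5 m² panel = 5 square metres).
P(N = 9) = e^(−μ) μ^9/9! = e^(−7) · 7^9/362880 ≈ 0.1014.

0.1014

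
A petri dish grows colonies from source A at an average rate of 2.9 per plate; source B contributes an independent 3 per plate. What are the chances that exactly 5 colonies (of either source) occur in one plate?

Independent Poisson processes superpose: combined rate λ = 2.9 + 3 = 5.9 per plate.
So μ = 5.9.
P(N = 5) = e^(−5.9) · 5.9^5/5! ≈ 0.1632.

0.1632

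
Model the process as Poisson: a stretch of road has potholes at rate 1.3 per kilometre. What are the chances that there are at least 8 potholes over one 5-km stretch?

0.3272

Over the interval, μ = 1.3 × 5 = 6.5 (a 5-km stretch = 5 kilometres).
P(N ≥ 8) = 1 − P(N ≤ 7) = 1 − Σ_{j=0}^{7} e^(−μ) μ^j/j! ≈ 0.3272.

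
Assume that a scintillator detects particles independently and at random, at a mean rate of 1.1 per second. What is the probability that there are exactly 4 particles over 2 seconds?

0.1082

Over the interval, μ = 1.1 × 2 = 2.2 (2 seconds).
P(N = 4) = e^(−μ) μ^4/4! = e^(−2.2) · 2.2^4/24 ≈ 0.1082.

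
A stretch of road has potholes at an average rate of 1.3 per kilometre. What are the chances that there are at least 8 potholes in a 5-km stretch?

0.3272

Over the interval, μ = 1.3 × 5 = 6.5 (a 5-km stretch = 5 kilometres).
P(N ≥ 8) = 1 − P(N ≤ 7) = 1 − Σ_{j=0}^{7} e^(−μ) μ^j/j! ≈ 0.3272.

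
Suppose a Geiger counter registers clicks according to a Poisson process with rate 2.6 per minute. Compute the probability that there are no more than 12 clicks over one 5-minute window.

Over the interval, μ = 2.6 × 5 = 13 (a 5-minute window = 5 minutes).
P(N ≤ 12) = Σ_{j=0}^{12} e^(−μ) μ^j/j! ≈ 0.4631.

0.4631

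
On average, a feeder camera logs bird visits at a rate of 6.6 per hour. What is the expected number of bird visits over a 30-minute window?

E[N] = λt = 6.6 × 0.5 = 3.3 (a 30-minute window = 0.5 hours).

3.3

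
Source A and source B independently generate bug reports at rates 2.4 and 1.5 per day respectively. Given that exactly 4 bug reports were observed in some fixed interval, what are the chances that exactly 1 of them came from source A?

0.1401

Given the total, each event is independently from source A with probability p = λ_A/(λ_A+λ_B) = 2.4/3.9 ≈ 0.6154.
So K ~ Binomial(4, 2.4/3.9): P(K = 1) = C(4,1) · (2.4/3.9)^1 · (1.5/3.9)^3 ≈ 0.1401.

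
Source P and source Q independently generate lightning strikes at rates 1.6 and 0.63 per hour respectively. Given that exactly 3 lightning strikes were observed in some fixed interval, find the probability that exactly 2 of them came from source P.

0.4363

Given the total, each event is independently from source P with probability p = λ_P/(λ_P+λ_Q) = 1.6/2.23 ≈ 0.7175.
So K ~ Binomial(3, 1.6/2.23): P(K = 2) = C(3,2) · (1.6/2.23)^2 · (0.63/2.23)^1 ≈ 0.4363.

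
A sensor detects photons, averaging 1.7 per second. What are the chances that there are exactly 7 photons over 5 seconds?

0.1294

Over the interval, μ = 1.7 × 5 = 8.5 (5 seconds).
P(N = 7) = e^(−μ) μ^7/7! = e^(−8.5) · 8.5^7/5040 ≈ 0.1294.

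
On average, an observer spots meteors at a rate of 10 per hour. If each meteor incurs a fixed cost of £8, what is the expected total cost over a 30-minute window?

E[N] = 10 × 0.5 = 5 (a 30-minute window = 0.5 hours); E[cost] = 5 × £8 = £40.

£40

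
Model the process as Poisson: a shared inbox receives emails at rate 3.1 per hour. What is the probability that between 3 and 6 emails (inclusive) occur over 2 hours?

Over the interval, μ = 3.1 × 2 = 6.2 (2 hours).
P(3 ≤ N ≤ 6) = Σ_{j=3}^{6} e^(−6.2) · 6.2^j/j! ≈ 0.5206.

0.5206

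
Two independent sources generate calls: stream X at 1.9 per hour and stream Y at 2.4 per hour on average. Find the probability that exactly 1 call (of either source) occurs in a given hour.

0.0583

Independent Poisson processes superpose: combined rate λ = 1.9 + 2.4 = 4.3 per hour.
So μ = 4.3.
P(N = 1) = e^(−4.3) · 4.3^1/1! ≈ 0.0583.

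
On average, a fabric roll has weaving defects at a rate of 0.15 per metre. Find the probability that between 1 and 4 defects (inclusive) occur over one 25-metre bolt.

Over the interval, μ = 0.15 × 25 = 3.75 (a 25-metre bolt = 25 metres).
P(1 ≤ N ≤ 4) = Σ_{j=1}^{4} e^(−3.75) · 3.75^j/j! ≈ 0.6540.

0.6540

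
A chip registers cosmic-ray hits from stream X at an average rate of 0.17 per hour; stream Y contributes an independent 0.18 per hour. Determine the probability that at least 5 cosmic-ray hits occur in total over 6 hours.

0.0621

Independent Poisson processes superpose: combined rate λ = 0.17 + 0.18 = 0.35 per hour.
Over the interval, μ = 0.35 × 6 = 2.1 (6 hours).
P(N ≥ 5) = 1 − P(N ≤ 4) ≈ 0.0621.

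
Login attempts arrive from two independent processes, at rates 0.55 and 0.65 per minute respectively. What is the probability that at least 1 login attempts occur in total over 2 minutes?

Independent Poisson processes superpose: combined rate λ = 0.55 + 0.65 = 1.2 per minute.
Over the interval, μ = 1.2 × 2 = 2.4 (2 minutes).
P(N ≥ 1) = 1 − P(N ≤ 0) ≈ 0.9093.

0.9093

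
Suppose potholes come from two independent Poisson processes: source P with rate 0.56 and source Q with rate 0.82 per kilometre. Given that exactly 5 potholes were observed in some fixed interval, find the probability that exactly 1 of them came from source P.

0.2529

Given the total, each event is independently from source P with probability p = λ_P/(λ_P+λ_Q) = 0.56/1.38 ≈ 0.4058.
So K ~ Binomial(5, 0.56/1.38): P(K = 1) = C(5,1) · (0.56/1.38)^1 · (0.82/1.38)^4 ≈ 0.2529.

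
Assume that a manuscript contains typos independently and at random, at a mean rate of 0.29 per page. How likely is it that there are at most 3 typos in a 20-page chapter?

0.1700

Over the interval, μ = 0.29 × 20 = 5.8 (a 20-page chapter = 20 pages).
P(N ≤ 3) = Σ_{j=0}^{3} e^(−μ) μ^j/j! ≈ 0.1700.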